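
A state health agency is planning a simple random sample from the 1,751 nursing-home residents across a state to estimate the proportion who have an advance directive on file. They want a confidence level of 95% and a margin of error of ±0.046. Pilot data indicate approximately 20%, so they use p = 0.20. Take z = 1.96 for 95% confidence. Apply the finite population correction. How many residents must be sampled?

250

Unadjusted: n₀ = 1.96² × 0.20 × 0.80 / 0.046² ≈ 290.48, so n₀ = 291.
Finite population correction with N = 1,751: n = n₀ / (1 + (n₀−1)/N) = 291 / (1 + 290/1751) = 291 / 1.1656 ≈ 249.65.
Rounding up, n = 250.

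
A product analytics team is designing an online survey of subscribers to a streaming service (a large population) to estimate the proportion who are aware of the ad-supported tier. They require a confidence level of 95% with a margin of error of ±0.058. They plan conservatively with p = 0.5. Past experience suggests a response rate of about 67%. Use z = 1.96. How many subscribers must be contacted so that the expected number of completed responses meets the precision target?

Completed interviews needed: n₀ = 1.96² × 0.2500 / 0.058² ≈ 285.49 → 286.
At a 67% response rate, contacts needed = 286 / 0.67 ≈ 426.87 → 427.

427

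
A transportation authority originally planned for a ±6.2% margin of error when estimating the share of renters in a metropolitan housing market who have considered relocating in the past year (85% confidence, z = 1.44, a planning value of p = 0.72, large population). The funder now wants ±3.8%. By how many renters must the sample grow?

181

At ±6.2%: n = 1.44² × 0.2016 / 0.062² ≈ 108.75 → 109.
At ±3.8%: n = 1.44² × 0.2016 / 0.038² ≈ 289.50 → 290.
Additional respondents: 290 − 109 = 181.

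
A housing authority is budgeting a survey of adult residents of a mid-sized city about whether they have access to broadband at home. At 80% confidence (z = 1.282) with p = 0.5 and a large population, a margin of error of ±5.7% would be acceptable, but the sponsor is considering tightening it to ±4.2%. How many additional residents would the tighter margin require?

106

At ±5.7%: n = 1.282² × 0.2500 / 0.057² ≈ 126.46 → 127.
At ±4.2%: n = 1.282² × 0.2500 / 0.042² ≈ 232.93 → 233.
Additional respondents: 233 − 127 = 106.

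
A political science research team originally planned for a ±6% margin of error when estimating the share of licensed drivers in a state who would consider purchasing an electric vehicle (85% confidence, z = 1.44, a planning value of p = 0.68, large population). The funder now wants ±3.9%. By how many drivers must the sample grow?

171

At ±6%: n = 1.44² × 0.2176 / 0.060² ≈ 125.34 → 126.
At ±3.9%: n = 1.44² × 0.2176 / 0.039² ≈ 296.66 → 297.
Additional respondents: 297 − 126 = 171.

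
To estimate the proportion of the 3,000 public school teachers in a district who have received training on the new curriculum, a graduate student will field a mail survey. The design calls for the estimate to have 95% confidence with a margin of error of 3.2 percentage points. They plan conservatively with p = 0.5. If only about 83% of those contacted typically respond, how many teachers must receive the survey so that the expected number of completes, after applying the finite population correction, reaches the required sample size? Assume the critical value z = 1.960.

Completed interviews needed (unadjusted): n₀ = 1.960² × 0.2500 / 0.032² ≈ 937.89 → 938.
FPC for N = 3,000: n = 938 / (1 + 937/3000) = 938 / 1.3123 ≈ 714.76 → 715.
At an 83% response rate, contacts needed = 715 / 0.83 ≈ 861.45 → 862.

862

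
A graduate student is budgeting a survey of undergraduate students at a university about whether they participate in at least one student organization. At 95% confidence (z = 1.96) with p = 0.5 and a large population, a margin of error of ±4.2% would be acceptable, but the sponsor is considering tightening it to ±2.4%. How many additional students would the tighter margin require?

1123

At ±4.2%: n = 1.96² × 0.2500 / 0.042² ≈ 544.44 → 545.
At ±2.4%: n = 1.96² × 0.2500 / 0.024² ≈ 1667.36 → 1668.
Additional respondents: 1668 − 545 = 1123.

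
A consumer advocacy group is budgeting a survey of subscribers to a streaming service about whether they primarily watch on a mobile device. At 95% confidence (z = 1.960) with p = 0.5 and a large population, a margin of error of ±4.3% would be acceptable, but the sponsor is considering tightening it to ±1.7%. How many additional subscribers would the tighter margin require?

At ±4.3%: n = 1.960² × 0.2500 / 0.043² ≈ 519.42 → 520.
At ±1.7%: n = 1.960² × 0.2500 / 0.017² ≈ 3323.18 → 3324.
Additional respondents: 3324 − 520 = 2804.

2804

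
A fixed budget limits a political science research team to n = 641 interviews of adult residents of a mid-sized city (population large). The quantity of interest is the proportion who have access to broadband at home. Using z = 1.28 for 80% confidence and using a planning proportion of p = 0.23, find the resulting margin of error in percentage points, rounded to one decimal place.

2.1

SE(p̂) = √[p(1−p)/n] = √[0.1771/641] = 0.01662.
E = z × SE = 1.28 × 0.01662 = 0.02128, or 2.1 percentage points.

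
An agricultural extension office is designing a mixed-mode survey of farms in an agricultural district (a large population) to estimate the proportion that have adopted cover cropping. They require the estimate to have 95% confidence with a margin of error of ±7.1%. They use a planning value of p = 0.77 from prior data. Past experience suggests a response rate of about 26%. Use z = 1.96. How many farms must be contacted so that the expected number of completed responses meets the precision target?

520

Completed interviews needed: n₀ = 1.96² × 0.1771 / 0.071² ≈ 134.96 → 135.
At a 26% response rate, contacts needed = 135 / 0.26 ≈ 519.23 → 520.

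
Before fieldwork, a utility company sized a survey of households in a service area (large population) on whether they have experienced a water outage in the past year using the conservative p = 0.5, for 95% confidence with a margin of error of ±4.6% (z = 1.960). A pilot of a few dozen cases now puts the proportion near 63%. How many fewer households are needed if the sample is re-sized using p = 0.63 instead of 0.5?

30

Conservative (p = 0.5): n = 1.960² × 0.25 / 0.046² ≈ 453.88 → 454.
Using p = 0.63: p(1−p) = 0.2331, so n = 1.960² × 0.2331 / 0.046² ≈ 423.19 → 424.
Reduction: 454 − 424 = 30.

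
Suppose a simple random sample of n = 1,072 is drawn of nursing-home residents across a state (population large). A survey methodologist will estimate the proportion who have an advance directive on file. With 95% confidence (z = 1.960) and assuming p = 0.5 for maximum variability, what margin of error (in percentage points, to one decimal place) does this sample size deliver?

3.0

SE(p̂) = √[p(1−p)/n] = √[0.2500/1072] = 0.01527.
E = z × SE = 1.960 × 0.01527 = 0.02993, or 3.0 percentage points.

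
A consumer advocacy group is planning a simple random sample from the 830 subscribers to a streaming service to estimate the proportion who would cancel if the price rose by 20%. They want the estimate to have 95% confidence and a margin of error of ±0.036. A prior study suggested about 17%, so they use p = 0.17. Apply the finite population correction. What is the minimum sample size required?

For 95% confidence, z = 1.96.
Unadjusted: n₀ = 1.96² × 0.17 × 0.83 / 0.036² ≈ 418.25, so n₀ = 419.
Finite population correction with N = 830: n = n₀ / (1 + (n₀−1)/N) = 419 / (1 + 418/830) = 419 / 1.5036 ≈ 278.66.
Rounding up, n = 279.

279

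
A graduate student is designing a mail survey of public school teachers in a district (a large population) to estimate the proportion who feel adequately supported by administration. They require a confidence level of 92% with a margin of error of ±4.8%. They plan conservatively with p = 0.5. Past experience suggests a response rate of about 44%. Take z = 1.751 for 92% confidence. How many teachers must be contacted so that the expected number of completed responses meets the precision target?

757

Completed interviews needed: n₀ = 1.751² × 0.2500 / 0.048² ≈ 332.68 → 333.
At a 44% response rate, contacts needed = 333 / 0.44 ≈ 756.82 → 757.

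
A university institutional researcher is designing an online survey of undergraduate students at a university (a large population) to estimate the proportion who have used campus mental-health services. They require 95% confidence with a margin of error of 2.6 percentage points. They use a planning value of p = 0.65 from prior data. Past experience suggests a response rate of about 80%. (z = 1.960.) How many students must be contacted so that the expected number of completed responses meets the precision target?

1617

Completed interviews needed: n₀ = 1.960² × 0.2275 / 0.026² ≈ 1292.85 → 1293.
At an 80% response rate, contacts needed = 1293 / 0.80 ≈ 1616.25 → 1617.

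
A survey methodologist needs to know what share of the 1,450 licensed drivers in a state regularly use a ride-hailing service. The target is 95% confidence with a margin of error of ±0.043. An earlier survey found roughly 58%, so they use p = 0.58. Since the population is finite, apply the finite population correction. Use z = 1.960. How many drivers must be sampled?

Unadjusted: n₀ = 1.960² × 0.58 × 0.42 / 0.043² ≈ 506.12, so n₀ = 507.
Finite population correction with N = 1,450: n = n₀ / (1 + (n₀−1)/N) = 507 / (1 + 506/1450) = 507 / 1.3490 ≈ 375.84.
Rounding up, n = 376.

376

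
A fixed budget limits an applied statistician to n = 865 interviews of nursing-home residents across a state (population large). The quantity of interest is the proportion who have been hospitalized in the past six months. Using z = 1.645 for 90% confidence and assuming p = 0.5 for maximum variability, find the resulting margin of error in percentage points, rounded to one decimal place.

SE(p̂) = √[p(1−p)/n] = √[0.2500/865] = 0.01700.
E = z × SE = 1.645 × 0.01700 = 0.02797, or 2.8 percentage points.

2.8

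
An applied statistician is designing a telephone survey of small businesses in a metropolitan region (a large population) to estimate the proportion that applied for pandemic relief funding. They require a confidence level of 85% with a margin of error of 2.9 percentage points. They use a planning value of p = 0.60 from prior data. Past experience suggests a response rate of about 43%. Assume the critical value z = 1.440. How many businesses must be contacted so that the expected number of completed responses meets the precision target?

1377

Completed interviews needed: n₀ = 1.440² × 0.2400 / 0.029² ≈ 591.75 → 592.
At a 43% response rate, contacts needed = 592 / 0.43 ≈ 1376.74 → 1377.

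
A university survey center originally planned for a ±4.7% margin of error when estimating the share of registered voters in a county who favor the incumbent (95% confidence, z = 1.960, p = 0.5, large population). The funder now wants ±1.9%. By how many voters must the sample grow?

At ±4.7%: n = 1.960² × 0.2500 / 0.047² ≈ 434.77 → 435.
At ±1.9%: n = 1.960² × 0.2500 / 0.019² ≈ 2660.39 → 2661.
Additional respondents: 2661 − 435 = 2226.

2226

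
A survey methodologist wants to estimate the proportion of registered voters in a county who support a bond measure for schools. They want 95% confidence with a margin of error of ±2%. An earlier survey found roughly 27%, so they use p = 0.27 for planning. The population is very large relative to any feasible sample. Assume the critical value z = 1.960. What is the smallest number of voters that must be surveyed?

1893

With p = 0.27, p(1−p) = 0.1971.
n = z²·p(1−p)/E² = 1.960² × 0.1971 / 0.020² = 3.8416 × 0.1971 / 0.000400 ≈ 1892.95.
Rounding up gives n = 1893.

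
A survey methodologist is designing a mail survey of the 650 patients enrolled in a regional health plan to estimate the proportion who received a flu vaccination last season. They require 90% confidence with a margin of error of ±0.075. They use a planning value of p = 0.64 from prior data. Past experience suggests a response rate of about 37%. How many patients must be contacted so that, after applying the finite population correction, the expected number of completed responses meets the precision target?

257

For 90% confidence, z = 1.645.
Completed interviews needed (unadjusted): n₀ = 1.645² × 0.2304 / 0.075² ≈ 110.84 → 111.
FPC for N = 650: n = 111 / (1 + 110/650) = 111 / 1.1692 ≈ 94.93 → 95.
At a 37% response rate, contacts needed = 95 / 0.37 ≈ 256.76 → 257.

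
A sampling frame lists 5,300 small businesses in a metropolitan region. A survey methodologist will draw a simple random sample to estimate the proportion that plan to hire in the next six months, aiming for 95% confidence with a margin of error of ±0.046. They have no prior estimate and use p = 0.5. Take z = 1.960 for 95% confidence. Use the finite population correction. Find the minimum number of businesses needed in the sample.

Unadjusted: n₀ = 1.960² × 0.50 × 0.50 / 0.046² ≈ 453.88, so n₀ = 454.
Finite population correction with N = 5,300: n = n₀ / (1 + (n₀−1)/N) = 454 / (1 + 453/5300) = 454 / 1.0855 ≈ 418.25.
Rounding up, n = 419.

419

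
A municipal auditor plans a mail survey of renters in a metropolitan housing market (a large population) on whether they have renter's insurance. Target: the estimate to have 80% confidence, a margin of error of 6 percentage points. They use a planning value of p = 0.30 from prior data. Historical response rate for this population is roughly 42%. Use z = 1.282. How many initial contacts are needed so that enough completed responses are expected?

229

Completed interviews needed: n₀ = 1.282² × 0.2100 / 0.060² ≈ 95.87 → 96.
At a 42% response rate, contacts needed = 96 / 0.42 ≈ 228.57 → 229.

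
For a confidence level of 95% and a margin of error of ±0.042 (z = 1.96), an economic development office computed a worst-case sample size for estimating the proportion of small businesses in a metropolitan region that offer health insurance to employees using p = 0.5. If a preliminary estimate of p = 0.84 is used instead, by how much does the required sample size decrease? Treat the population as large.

Conservative (p = 0.5): n = 1.96² × 0.25 / 0.042² ≈ 544.44 → 545.
Using p = 0.84: p(1−p) = 0.1344, so n = 1.96² × 0.1344 / 0.042² ≈ 292.69 → 293.
Reduction: 545 − 293 = 252.

252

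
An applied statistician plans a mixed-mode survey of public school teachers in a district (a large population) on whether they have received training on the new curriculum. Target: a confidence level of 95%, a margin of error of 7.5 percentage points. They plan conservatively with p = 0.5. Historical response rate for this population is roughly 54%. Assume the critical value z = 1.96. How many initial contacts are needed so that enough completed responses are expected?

317

Completed interviews needed: n₀ = 1.96² × 0.2500 / 0.075² ≈ 170.74 → 171.
At a 54% response rate, contacts needed = 171 / 0.54 ≈ 316.67 → 317.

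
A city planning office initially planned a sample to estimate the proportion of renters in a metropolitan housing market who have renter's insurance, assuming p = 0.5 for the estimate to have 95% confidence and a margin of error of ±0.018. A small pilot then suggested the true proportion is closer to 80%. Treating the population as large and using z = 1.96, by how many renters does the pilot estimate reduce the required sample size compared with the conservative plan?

1067

Conservative (p = 0.5): n = 1.96² × 0.25 / 0.018² ≈ 2964.20 → 2965.
Using p = 0.80: p(1−p) = 0.1600, so n = 1.96² × 0.1600 / 0.018² ≈ 1897.09 → 1898.
Reduction: 2965 − 1898 = 1067.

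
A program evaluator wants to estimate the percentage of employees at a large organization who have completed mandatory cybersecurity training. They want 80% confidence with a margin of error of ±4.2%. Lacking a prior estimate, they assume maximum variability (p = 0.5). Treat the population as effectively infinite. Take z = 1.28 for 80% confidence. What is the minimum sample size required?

233

With p = 0.5, p(1−p) = 0.25.
n = z²·p(1−p)/E² = 1.28² × 0.2500 / 0.042² = 1.6384 × 0.2500 / 0.001764 ≈ 232.20.
Rounding up gives n = 233.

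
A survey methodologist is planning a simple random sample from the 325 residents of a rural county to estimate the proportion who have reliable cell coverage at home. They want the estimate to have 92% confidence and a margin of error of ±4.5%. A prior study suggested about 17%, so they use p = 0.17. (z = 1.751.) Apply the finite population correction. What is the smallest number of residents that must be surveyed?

130

Unadjusted: n₀ = 1.751² × 0.17 × 0.83 / 0.045² ≈ 213.64, so n₀ = 214.
Finite population correction with N = 325: n = n₀ / (1 + (n₀−1)/N) = 214 / (1 + 213/325) = 214 / 1.6554 ≈ 129.28.
Rounding up, n = 130.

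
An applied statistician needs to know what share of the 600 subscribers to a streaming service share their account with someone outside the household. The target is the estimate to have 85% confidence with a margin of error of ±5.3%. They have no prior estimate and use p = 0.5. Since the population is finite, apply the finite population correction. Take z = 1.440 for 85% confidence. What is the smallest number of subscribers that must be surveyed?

142

Unadjusted: n₀ = 1.440² × 0.50 × 0.50 / 0.053² ≈ 184.55, so n₀ = 185.
Finite population correction with N = 600: n = n₀ / (1 + (n₀−1)/N) = 185 / (1 + 184/600) = 185 / 1.3067 ≈ 141.58.
Rounding up, n = 142.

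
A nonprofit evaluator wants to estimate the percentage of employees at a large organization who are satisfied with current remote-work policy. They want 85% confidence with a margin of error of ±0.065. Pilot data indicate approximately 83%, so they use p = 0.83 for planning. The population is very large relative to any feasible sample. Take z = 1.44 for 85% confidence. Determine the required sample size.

With p = 0.83, p(1−p) = 0.1411.
n = z²·p(1−p)/E² = 1.44² × 0.1411 / 0.065² = 2.0736 × 0.1411 / 0.004225 ≈ 69.25.
Rounding up gives n = 70.

70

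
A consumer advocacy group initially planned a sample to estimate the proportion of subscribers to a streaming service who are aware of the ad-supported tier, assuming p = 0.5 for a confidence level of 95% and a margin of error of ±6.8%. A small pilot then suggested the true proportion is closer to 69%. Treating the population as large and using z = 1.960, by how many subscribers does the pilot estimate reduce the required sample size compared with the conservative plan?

Conservative (p = 0.5): n = 1.960² × 0.25 / 0.068² ≈ 207.70 → 208.
Using p = 0.69: p(1−p) = 0.2139, so n = 1.960² × 0.2139 / 0.068² ≈ 177.71 → 178.
Reduction: 208 − 178 = 30.

30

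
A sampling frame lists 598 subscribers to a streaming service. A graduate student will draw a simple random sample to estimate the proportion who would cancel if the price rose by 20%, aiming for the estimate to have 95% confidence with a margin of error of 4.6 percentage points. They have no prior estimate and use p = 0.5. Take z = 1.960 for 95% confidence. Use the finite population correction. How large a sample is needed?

259

Unadjusted: n₀ = 1.960² × 0.50 × 0.50 / 0.046² ≈ 453.88, so n₀ = 454.
Finite population correction with N = 598: n = n₀ / (1 + (n₀−1)/N) = 454 / (1 + 453/598) = 454 / 1.7575 ≈ 258.32.
Rounding up, n = 259.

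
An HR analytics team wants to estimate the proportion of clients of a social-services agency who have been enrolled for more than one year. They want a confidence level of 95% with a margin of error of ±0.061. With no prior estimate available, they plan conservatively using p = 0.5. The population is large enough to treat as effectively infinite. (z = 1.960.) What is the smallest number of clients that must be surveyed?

With p = 0.5, p(1−p) = 0.25.
n = z²·p(1−p)/E² = 1.960² × 0.2500 / 0.061² = 3.8416 × 0.2500 / 0.003721 ≈ 258.10.
Rounding up gives n = 259.

259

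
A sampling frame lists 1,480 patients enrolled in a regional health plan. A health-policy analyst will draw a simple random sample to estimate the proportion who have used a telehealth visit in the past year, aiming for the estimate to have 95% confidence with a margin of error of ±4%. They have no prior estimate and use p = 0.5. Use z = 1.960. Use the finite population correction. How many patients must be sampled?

Unadjusted: n₀ = 1.960² × 0.50 × 0.50 / 0.040² ≈ 600.25, so n₀ = 601.
Finite population correction with N = 1,480: n = n₀ / (1 + (n₀−1)/N) = 601 / (1 + 600/1480) = 601 / 1.4054 ≈ 427.63.
Rounding up, n = 428.

428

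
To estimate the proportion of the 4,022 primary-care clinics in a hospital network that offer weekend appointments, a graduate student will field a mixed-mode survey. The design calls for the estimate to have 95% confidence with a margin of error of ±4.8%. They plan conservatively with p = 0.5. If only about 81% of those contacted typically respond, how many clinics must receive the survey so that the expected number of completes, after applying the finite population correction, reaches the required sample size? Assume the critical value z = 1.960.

467

Completed interviews needed (unadjusted): n₀ = 1.960² × 0.2500 / 0.048² ≈ 416.84 → 417.
FPC for N = 4,022: n = 417 / (1 + 416/4022) = 417 / 1.1034 ≈ 377.91 → 378.
At an 81% response rate, contacts needed = 378 / 0.81 ≈ 466.67 → 467.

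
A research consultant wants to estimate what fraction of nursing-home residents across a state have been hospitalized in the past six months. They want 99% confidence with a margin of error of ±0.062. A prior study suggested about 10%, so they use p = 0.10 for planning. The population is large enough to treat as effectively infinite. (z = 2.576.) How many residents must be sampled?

With p = 0.10, p(1−p) = 0.0900.
n = z²·p(1−p)/E² = 2.576² × 0.0900 / 0.062² = 6.6358 × 0.0900 / 0.003844 ≈ 155.36.
Rounding up gives n = 156.

156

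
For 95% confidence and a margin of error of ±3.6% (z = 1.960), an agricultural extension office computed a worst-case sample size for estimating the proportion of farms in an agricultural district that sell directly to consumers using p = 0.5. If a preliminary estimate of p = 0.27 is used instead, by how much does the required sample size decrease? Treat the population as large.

Conservative (p = 0.5): n = 1.960² × 0.25 / 0.036² ≈ 741.05 → 742.
Using p = 0.27: p(1−p) = 0.1971, so n = 1.960² × 0.1971 / 0.036² ≈ 584.24 → 585.
Reduction: 742 − 585 = 157.

157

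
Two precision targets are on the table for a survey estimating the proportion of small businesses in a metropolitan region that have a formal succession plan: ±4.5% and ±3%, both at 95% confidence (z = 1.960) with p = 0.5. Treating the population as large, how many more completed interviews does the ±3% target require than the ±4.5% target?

593

At ±4.5%: n = 1.960² × 0.2500 / 0.045² ≈ 474.27 → 475.
At ±3%: n = 1.960² × 0.2500 / 0.030² ≈ 1067.11 → 1068.
Additional respondents: 1068 − 475 = 593.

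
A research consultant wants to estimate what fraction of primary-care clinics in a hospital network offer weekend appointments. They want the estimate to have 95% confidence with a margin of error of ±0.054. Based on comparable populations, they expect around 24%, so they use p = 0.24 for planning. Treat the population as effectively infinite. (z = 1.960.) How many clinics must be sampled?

241

With p = 0.24, p(1−p) = 0.1824.
n = z²·p(1−p)/E² = 1.960² × 0.1824 / 0.054² = 3.8416 × 0.1824 / 0.002916 ≈ 240.30.
Rounding up gives n = 241.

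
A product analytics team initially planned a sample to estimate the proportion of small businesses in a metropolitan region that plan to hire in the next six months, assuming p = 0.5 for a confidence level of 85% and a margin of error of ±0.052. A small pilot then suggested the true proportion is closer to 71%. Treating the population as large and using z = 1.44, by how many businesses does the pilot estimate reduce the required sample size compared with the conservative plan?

Conservative (p = 0.5): n = 1.44² × 0.25 / 0.052² ≈ 191.72 → 192.
Using p = 0.71: p(1−p) = 0.2059, so n = 1.44² × 0.2059 / 0.052² ≈ 157.90 → 158.
Reduction: 192 − 158 = 34.

34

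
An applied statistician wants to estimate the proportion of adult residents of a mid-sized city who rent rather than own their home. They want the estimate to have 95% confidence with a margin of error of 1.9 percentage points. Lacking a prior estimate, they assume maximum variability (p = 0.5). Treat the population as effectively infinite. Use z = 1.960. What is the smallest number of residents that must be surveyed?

2661

With p = 0.5, p(1−p) = 0.25.
n = z²·p(1−p)/E² = 1.960² × 0.2500 / 0.019² = 3.8416 × 0.2500 / 0.000361 ≈ 2660.39.
Rounding up gives n = 2661.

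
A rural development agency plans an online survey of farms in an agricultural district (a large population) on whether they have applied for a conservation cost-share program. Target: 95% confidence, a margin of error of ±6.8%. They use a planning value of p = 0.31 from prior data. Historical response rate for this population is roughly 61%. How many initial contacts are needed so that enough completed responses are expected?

For 95% confidence, z = 1.960.
Completed interviews needed: n₀ = 1.960² × 0.2139 / 0.068² ≈ 177.71 → 178.
At a 61% response rate, contacts needed = 178 / 0.61 ≈ 291.80 → 292.

292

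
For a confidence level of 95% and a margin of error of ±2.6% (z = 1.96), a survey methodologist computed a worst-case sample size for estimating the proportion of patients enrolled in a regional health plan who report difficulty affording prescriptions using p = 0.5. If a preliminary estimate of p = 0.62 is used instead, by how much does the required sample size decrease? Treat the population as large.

Conservative (p = 0.5): n = 1.96² × 0.25 / 0.026² ≈ 1420.71 → 1421.
Using p = 0.62: p(1−p) = 0.2356, so n = 1.96² × 0.2356 / 0.026² ≈ 1338.88 → 1339.
Reduction: 1421 − 1339 = 82.

82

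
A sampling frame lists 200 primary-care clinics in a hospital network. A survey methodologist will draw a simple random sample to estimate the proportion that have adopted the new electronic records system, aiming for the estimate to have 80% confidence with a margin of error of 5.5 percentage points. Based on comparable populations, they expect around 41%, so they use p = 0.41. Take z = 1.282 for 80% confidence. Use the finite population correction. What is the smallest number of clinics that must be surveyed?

80

Unadjusted: n₀ = 1.282² × 0.41 × 0.59 / 0.055² ≈ 131.43, so n₀ = 132.
Finite population correction with N = 200: n = n₀ / (1 + (n₀−1)/N) = 132 / (1 + 131/200) = 132 / 1.6550 ≈ 79.76.
Rounding up, n = 80.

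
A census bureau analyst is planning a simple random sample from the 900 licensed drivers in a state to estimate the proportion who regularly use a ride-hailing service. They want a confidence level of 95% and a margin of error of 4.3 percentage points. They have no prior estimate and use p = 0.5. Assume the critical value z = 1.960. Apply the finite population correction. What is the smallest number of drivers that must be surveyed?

330

Unadjusted: n₀ = 1.960² × 0.50 × 0.50 / 0.043² ≈ 519.42, so n₀ = 520.
Finite population correction with N = 900: n = n₀ / (1 + (n₀−1)/N) = 520 / (1 + 519/900) = 520 / 1.5767 ≈ 329.81.
Rounding up, n = 330.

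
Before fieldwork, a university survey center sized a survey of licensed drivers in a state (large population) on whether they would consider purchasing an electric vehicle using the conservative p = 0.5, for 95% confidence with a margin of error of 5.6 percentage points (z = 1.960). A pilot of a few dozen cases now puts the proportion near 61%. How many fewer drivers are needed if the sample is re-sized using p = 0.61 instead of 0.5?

Conservative (p = 0.5): n = 1.960² × 0.25 / 0.056² ≈ 306.25 → 307.
Using p = 0.61: p(1−p) = 0.2379, so n = 1.960² × 0.2379 / 0.056² ≈ 291.43 → 292.
Reduction: 307 − 292 = 15.

15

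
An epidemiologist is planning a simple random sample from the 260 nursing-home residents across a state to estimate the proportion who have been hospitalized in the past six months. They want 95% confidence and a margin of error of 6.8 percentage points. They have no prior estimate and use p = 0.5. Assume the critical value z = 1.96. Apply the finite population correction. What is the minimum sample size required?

116

Unadjusted: n₀ = 1.96² × 0.50 × 0.50 / 0.068² ≈ 207.70, so n₀ = 208.
Finite population correction with N = 260: n = n₀ / (1 + (n₀−1)/N) = 208 / (1 + 207/260) = 208 / 1.7962 ≈ 115.80.
Rounding up, n = 116.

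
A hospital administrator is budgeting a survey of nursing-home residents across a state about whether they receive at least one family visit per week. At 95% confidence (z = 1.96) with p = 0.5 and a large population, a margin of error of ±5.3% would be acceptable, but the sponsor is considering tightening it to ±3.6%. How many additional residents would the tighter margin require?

At ±5.3%: n = 1.96² × 0.2500 / 0.053² ≈ 341.90 → 342.
At ±3.6%: n = 1.96² × 0.2500 / 0.036² ≈ 741.05 → 742.
Additional respondents: 742 − 342 = 400.

400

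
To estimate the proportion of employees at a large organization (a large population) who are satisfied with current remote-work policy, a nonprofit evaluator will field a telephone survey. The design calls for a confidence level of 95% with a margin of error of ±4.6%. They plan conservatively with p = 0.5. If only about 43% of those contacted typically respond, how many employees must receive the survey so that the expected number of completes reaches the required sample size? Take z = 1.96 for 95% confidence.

1056

Completed interviews needed: n₀ = 1.96² × 0.2500 / 0.046² ≈ 453.88 → 454.
At a 43% response rate, contacts needed = 454 / 0.43 ≈ 1055.81 → 1056.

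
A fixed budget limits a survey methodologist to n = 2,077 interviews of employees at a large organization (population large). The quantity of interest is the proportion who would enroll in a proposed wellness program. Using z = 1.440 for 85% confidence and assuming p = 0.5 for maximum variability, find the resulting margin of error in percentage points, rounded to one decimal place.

1.6

SE(p̂) = √[p(1−p)/n] = √[0.2500/2077] = 0.01097.
E = z × SE = 1.440 × 0.01097 = 0.01580, or 1.6 percentage points.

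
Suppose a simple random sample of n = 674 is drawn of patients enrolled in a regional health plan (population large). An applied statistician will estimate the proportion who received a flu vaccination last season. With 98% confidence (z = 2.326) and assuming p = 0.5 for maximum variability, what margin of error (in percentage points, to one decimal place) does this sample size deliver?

4.5

SE(p̂) = √[p(1−p)/n] = √[0.2500/674] = 0.01926.
E = z × SE = 2.326 × 0.01926 = 0.04480, or 4.5 percentage points.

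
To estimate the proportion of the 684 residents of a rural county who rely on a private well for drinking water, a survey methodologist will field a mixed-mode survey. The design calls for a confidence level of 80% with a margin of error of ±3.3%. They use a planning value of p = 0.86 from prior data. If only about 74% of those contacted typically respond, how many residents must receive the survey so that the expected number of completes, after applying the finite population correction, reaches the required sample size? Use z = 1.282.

Completed interviews needed (unadjusted): n₀ = 1.282² × 0.1204 / 0.033² ≈ 181.71 → 182.
FPC for N = 684: n = 182 / (1 + 181/684) = 182 / 1.2646 ≈ 143.92 → 144.
At a 74% response rate, contacts needed = 144 / 0.74 ≈ 194.59 → 195.

195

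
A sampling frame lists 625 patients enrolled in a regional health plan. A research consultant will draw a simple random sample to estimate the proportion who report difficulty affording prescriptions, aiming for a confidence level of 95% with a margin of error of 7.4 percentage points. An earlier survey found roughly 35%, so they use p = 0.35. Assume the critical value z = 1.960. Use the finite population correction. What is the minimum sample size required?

Unadjusted: n₀ = 1.960² × 0.35 × 0.65 / 0.074² ≈ 159.60, so n₀ = 160.
Finite population correction with N = 625: n = n₀ / (1 + (n₀−1)/N) = 160 / (1 + 159/625) = 160 / 1.2544 ≈ 127.55.
Rounding up, n = 128.

128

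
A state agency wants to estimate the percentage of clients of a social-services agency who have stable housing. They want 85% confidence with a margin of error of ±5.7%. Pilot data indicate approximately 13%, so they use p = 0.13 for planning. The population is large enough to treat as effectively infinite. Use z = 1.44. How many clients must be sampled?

With p = 0.13, p(1−p) = 0.1131.
n = z²·p(1−p)/E² = 1.44² × 0.1131 / 0.057² = 2.0736 × 0.1131 / 0.003249 ≈ 72.18.
Rounding up gives n = 73.

73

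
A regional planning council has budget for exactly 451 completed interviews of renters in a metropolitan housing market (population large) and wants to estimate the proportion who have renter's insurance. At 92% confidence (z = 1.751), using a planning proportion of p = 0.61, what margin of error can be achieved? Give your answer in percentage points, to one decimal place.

SE(p̂) = √[p(1−p)/n] = √[0.2379/451] = 0.02297.
E = z × SE = 1.751 × 0.02297 = 0.04022, or 4.0 percentage points.

4.0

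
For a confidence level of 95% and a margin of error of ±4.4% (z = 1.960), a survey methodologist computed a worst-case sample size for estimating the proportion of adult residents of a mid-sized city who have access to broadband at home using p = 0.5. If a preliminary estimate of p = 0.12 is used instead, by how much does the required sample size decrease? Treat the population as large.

Conservative (p = 0.5): n = 1.960² × 0.25 / 0.044² ≈ 496.07 → 497.
Using p = 0.12: p(1−p) = 0.1056, so n = 1.960² × 0.1056 / 0.044² ≈ 209.54 → 210.
Reduction: 497 − 210 = 287.

287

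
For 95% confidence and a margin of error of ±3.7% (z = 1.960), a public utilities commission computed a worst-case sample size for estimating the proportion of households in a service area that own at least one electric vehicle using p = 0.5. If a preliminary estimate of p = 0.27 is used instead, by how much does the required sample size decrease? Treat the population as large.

148

Conservative (p = 0.5): n = 1.960² × 0.25 / 0.037² ≈ 701.53 → 702.
Using p = 0.27: p(1−p) = 0.1971, so n = 1.960² × 0.1971 / 0.037² ≈ 553.09 → 554.
Reduction: 702 − 554 = 148.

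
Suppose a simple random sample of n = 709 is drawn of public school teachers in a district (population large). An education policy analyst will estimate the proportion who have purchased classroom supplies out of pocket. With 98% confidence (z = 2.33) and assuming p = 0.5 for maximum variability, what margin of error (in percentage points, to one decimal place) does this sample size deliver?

SE(p̂) = √[p(1−p)/n] = √[0.2500/709] = 0.01878.
E = z × SE = 2.33 × 0.01878 = 0.04375, or 4.4 percentage points.

4.4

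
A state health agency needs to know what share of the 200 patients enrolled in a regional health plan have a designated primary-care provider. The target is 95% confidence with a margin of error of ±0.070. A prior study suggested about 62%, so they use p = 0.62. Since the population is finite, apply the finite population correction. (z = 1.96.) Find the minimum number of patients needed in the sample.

97

Unadjusted: n₀ = 1.96² × 0.62 × 0.38 / 0.070² ≈ 184.71, so n₀ = 185.
Finite population correction with N = 200: n = n₀ / (1 + (n₀−1)/N) = 185 / (1 + 184/200) = 185 / 1.9200 ≈ 96.35.
Rounding up, n = 97.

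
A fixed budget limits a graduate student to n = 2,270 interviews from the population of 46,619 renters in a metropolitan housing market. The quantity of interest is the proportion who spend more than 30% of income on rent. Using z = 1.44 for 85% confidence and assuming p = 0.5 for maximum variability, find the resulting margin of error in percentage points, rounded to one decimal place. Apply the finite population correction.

1.5

Finite-population factor: (N−n)/(N−1) = (46619−2270)/(46619−1) = 0.9513.
SE(p̂) = √[p(1−p)/n · (N−n)/(N−1)] = √[0.2500/2270 × 0.9513] = 0.01024.
E = z × SE = 1.44 × 0.01024 = 0.01474 ≈ 1.5 percentage points.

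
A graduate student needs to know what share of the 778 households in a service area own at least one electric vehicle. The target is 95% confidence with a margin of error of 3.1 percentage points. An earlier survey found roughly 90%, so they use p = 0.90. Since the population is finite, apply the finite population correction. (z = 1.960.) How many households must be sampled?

247

Unadjusted: n₀ = 1.960² × 0.90 × 0.10 / 0.031² ≈ 359.78, so n₀ = 360.
Finite population correction with N = 778: n = n₀ / (1 + (n₀−1)/N) = 360 / (1 + 359/778) = 360 / 1.4614 ≈ 246.33.
Rounding up, n = 247.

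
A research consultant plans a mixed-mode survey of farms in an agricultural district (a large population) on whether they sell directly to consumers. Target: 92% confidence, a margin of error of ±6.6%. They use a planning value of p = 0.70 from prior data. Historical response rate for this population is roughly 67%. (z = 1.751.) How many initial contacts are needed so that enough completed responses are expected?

221

Completed interviews needed: n₀ = 1.751² × 0.2100 / 0.066² ≈ 147.81 → 148.
At a 67% response rate, contacts needed = 148 / 0.67 ≈ 220.90 → 221.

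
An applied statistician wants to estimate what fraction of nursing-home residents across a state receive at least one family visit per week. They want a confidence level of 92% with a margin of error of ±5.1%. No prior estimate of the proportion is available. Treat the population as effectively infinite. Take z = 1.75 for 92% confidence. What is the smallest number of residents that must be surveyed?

With no prior estimate, use p = 0.5, giving p(1−p) = 0.25.
n = z²·p(1−p)/E² = 1.75² × 0.2500 / 0.051² = 3.0625 × 0.2500 / 0.002601 ≈ 294.36.
Rounding up gives n = 295.

295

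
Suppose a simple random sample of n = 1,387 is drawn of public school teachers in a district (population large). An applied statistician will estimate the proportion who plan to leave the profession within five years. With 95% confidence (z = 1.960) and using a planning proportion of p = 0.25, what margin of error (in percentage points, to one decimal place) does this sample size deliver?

SE(p̂) = √[p(1−p)/n] = √[0.1875/1387] = 0.01163.
E = z × SE = 1.960 × 0.01163 = 0.02279, or 2.3 percentage points.

2.3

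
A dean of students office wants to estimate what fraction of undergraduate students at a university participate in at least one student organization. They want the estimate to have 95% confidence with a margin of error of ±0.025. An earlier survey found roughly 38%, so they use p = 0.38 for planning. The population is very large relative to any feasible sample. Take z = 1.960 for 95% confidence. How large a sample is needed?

1449

With p = 0.38, p(1−p) = 0.2356.
n = z²·p(1−p)/E² = 1.960² × 0.2356 / 0.025² = 3.8416 × 0.2356 / 0.000625 ≈ 1448.13.
Rounding up gives n = 1449.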